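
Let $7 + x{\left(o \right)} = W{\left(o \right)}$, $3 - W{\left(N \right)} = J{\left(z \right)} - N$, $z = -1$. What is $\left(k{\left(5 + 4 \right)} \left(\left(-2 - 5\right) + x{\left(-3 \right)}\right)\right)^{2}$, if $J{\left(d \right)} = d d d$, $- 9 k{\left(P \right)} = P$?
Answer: $169$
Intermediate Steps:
$k{\left(P \right)} = - \frac{P}{9}$
$J{\left(d \right)} = d^{3}$ ($J{\left(d \right)} = d^{2} d = d^{3}$)
$W{\left(N \right)} = 4 + N$ ($W{\left(N \right)} = 3 - \left(\left(-1\right)^{3} - N\right) = 3 - \left(-1 - N\right) = 3 + \left(1 + N\right) = 4 + N$)
$x{\left(o \right)} = -3 + o$ ($x{\left(o \right)} = -7 + \left(4 + o\right) = -3 + o$)
$\left(k{\left(5 + 4 \right)} \left(\left(-2 - 5\right) + x{\left(-3 \right)}\right)\right)^{2} = \left(- \frac{5 + 4}{9} \left(\left(-2 - 5\right) - 6\right)\right)^{2} = \left(\left(- \frac{1}{9}\right) 9 \left(\left(-2 - 5\right) - 6\right)\right)^{2} = \left(- (-7 - 6)\right)^{2} = \left(\left(-1\right) \left(-13\right)\right)^{2} = 13^{2} = 169$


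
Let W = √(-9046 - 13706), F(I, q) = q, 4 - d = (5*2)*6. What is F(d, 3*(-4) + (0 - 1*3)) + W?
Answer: -15 + 12*I*√158 ≈ -15.0 + 150.84*I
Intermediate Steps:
d = -56 (d = 4 - 5*2*6 = 4 - 10*6 = 4 - 1*60 = 4 - 60 = -56)
W = 12*I*√158 (W = √(-22752) = 12*I*√158 ≈ 150.84*I)
F(d, 3*(-4) + (0 - 1*3)) + W = (3*(-4) + (0 - 1*3)) + 12*I*√158 = (-12 + (0 - 3)) + 12*I*√158 = (-12 - 3) + 12*I*√158 = -15 + 12*I*√158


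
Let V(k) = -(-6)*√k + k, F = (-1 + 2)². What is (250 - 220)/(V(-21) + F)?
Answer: -150/289 - 45*I*√21/289 ≈ -0.51903 - 0.71355*I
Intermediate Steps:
F = 1 (F = 1² = 1)
V(k) = k + 6*√k (V(k) = 6*√k + k = k + 6*√k)
(250 - 220)/(V(-21) + F) = (250 - 220)/((-21 + 6*√(-21)) + 1) = 30/((-21 + 6*(I*√21)) + 1) = 30/((-21 + 6*I*√21) + 1) = 30/(-20 + 6*I*√21)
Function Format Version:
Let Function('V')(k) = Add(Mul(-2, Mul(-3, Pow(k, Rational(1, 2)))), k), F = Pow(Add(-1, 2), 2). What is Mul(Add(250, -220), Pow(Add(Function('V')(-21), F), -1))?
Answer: Add(Rational(-150, 289), Mul(Rational(-45, 289), I, Pow(21, Rational(1, 2)))) ≈ Add(-0.51903, Mul(-0.71355, I))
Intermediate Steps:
F = 1 (F = Pow(1, 2) = 1)
Function('V')(k) = Add(k, Mul(6, Pow(k, Rational(1, 2)))) (Function('V')(k) = Add(Mul(6, Pow(k, Rational(1, 2))), k) = Add(k, Mul(6, Pow(k, Rational(1, 2)))))
Mul(Add(250, -220), Pow(Add(Function('V')(-21), F), -1)) = Mul(Add(250, -220), Pow(Add(Add(-21, Mul(6, Pow(-21, Rational(1, 2)))), 1), -1)) = Mul(30, Pow(Add(Add(-21, Mul(6, Mul(I, Pow(21, Rational(1, 2))))), 1), -1)) = Mul(30, Pow(Add(Add(-21, Mul(6, I, Pow(21, Rational(1, 2)))), 1), -1)) = Mul(30, Pow(Add(-20, Mul(6, I, Pow(21, Rational(1, 2)))), -1))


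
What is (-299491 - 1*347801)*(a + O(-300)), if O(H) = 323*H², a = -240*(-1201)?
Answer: -19003353886080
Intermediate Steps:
a = 288240
(-299491 - 1*347801)*(a + O(-300)) = (-299491 - 1*347801)*(288240 + 323*(-300)²) = (-299491 - 347801)*(288240 + 323*90000) = -647292*(288240 + 29070000) = -647292*29358240 = -19003353886080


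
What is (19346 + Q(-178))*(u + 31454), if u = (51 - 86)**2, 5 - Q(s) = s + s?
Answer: 644005053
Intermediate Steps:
Q(s) = 5 - 2*s (Q(s) = 5 - (s + s) = 5 - 2*s)
u = 1225 (u = (-35)**2 = 1225)
(19346 + Q(-178))*(u + 31454) = (19346 + (5 - 2*(-178)))*(1225 + 31454) = (19346 + (5 + 356))*32679 = (19346 + 361)*32679 = 19707*32679 = 644005053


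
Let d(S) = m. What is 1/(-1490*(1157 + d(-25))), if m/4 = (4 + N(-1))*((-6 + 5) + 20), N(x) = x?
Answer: -1/2063650 ≈ -4.8458e-7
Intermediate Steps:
m = 228 (m = 4*((4 - 1)*((-6 + 5) + 20)) = 4*(3*(-1 + 20)) = 4*(3*19) = 4*57 = 228)
d(S) = 228
1/(-1490*(1157 + d(-25))) = 1/(-1490*(1157 + 228)) = 1/(-1490*1385) = 1/(-2063650) = -1/2063650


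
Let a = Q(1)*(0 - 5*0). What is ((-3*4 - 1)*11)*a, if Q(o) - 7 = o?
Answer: 0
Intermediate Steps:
Q(o) = 7 + o
a = 0 (a = (7 + 1)*(0 - 5*0) = 8*(0 + 0) = 8*0 = 0)
((-3*4 - 1)*11)*a = ((-3*4 - 1)*11)*0 = ((-12 - 1)*11)*0 = -13*11*0 = -143*0 = 0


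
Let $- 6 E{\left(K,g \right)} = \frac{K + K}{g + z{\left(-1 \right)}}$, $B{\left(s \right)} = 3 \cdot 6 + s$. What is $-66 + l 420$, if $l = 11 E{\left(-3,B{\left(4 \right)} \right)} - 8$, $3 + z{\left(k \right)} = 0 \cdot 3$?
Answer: $- \frac{60474}{19} \approx -3182.8$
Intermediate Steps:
$z{\left(k \right)} = -3$ ($z{\left(k \right)} = -3 + 0 \cdot 3 = -3 + 0 = -3$)
$B{\left(s \right)} = 18 + s$
$E{\left(K,g \right)} = - \frac{K}{3 \left(-3 + g\right)}$ ($E{\left(K,g \right)} = - \frac{\left(K + K\right) \frac{1}{g - 3}}{6} = - \frac{2 K \frac{1}{-3 + g}}{6} = - \frac{K}{3 \left(-3 + g\right)}$)
$l = - \frac{141}{19}$ ($l = 11 \left(\left(-1\right) \left(-3\right) \frac{1}{-9 + 3 \left(18 + 4\right)}\right) - 8 = 11 \left(\left(-1\right) \left(-3\right) \frac{1}{-9 + 3 \cdot 22}\right) - 8 = 11 \left(\left(-1\right) \left(-3\right) \frac{1}{-9 + 66}\right) - 8 = 11 \left(\left(-1\right) \left(-3\right) \frac{1}{57}\right) - 8 = 11 \cdot \frac{1}{19} - 8 = \frac{11}{19} - 8 = - \frac{141}{19} \approx -7.4211$)
$-66 + l 420 = -66 - \frac{59220}{19} = - \frac{60474}{19}$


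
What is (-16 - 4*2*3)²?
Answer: 1600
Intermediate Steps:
(-16 - 4*2*3)² = (-16 - 8*3)² = (-16 - 24)² = (-40)² = 1600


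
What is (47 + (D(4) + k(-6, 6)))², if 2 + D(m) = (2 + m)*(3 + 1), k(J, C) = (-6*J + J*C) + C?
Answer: 5625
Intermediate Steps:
k(J, C) = C - 6*J + C*J (k(J, C) = (-6*J + C*J) + C = C - 6*J + C*J)
D(m) = 6 + 4*m (D(m) = -2 + (2 + m)*(3 + 1) = -2 + (2 + m)*4 = -2 + (8 + 4*m) = 6 + 4*m)
(47 + (D(4) + k(-6, 6)))² = (47 + ((6 + 4*4) + (6 - 6*(-6) + 6*(-6))))² = (47 + ((6 + 16) + (6 + 36 - 36)))² = (47 + (22 + 6))² = (47 + 28)² = 75² = 5625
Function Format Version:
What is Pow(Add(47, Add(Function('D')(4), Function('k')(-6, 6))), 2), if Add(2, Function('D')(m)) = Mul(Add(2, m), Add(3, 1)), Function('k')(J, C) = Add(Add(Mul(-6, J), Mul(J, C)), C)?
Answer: 5625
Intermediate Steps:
Function('k')(J, C) = Add(C, Mul(-6, J), Mul(C, J)) (Function('k')(J, C) = Add(Add(Mul(-6, J), Mul(C, J)), C) = Add(C, Mul(-6, J), Mul(C, J)))
Function('D')(m) = Add(6, Mul(4, m)) (Function('D')(m) = Add(-2, Mul(Add(2, m), Add(3, 1))) = Add(-2, Mul(Add(2, m), 4)) = Add(-2, Add(8, Mul(4, m))) = Add(6, Mul(4, m)))
Pow(Add(47, Add(Function('D')(4), Function('k')(-6, 6))), 2) = Pow(Add(47, Add(Add(6, Mul(4, 4)), Add(6, Mul(-6, -6), Mul(6, -6)))), 2) = Pow(Add(47, Add(Add(6, 16), Add(6, 36, -36))), 2) = Pow(Add(47, Add(22, 6)), 2) = Pow(Add(47, 28), 2) = Pow(75, 2) = 5625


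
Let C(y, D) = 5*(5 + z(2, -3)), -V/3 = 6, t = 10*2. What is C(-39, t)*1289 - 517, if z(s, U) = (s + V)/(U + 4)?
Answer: -71412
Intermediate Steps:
t = 20
V = -18 (V = -3*6 = -18)
z(s, U) = (-18 + s)/(4 + U) (z(s, U) = (s - 18)/(U + 4) = (-18 + s)/(4 + U))
C(y, D) = -55 (C(y, D) = 5*(5 + (-18 + 2)/(4 - 3)) = 5*(5 - 16/1) = 5*(5 + 1*(-16)) = 5*(5 - 16) = 5*(-11) = -55)
C(-39, t)*1289 - 517 = -55*1289 - 517 = -70895 - 517 = -71412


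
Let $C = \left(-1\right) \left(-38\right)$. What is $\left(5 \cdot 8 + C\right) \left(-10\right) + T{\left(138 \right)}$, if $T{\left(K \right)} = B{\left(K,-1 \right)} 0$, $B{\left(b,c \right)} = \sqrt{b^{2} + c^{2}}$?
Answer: $-780$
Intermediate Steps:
$C = 38$
$T{\left(K \right)} = 0$ ($T{\left(K \right)} = \sqrt{K^{2} + \left(-1\right)^{2}} \cdot 0 = \sqrt{K^{2} + 1} \cdot 0 = \sqrt{1 + K^{2}} \cdot 0 = 0$)
$\left(5 \cdot 8 + C\right) \left(-10\right) + T{\left(138 \right)} = \left(5 \cdot 8 + 38\right) \left(-10\right) + 0 = \left(40 + 38\right) \left(-10\right) + 0 = 78 \left(-10\right) + 0 = -780 + 0 = -780$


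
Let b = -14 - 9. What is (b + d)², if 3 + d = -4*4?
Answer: 1764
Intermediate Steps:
b = -23
d = -19 (d = -3 - 4*4 = -3 - 16 = -19)
(b + d)² = (-23 - 19)² = (-42)² = 1764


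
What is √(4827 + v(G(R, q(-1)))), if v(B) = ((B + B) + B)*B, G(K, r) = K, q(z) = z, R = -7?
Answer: √4974 ≈ 70.527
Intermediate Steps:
v(B) = 3*B² (v(B) = (2*B + B)*B = (3*B)*B = 3*B²)
√(4827 + v(G(R, q(-1)))) = √(4827 + 3*(-7)²) = √(4827 + 3*49) = √(4827 + 147) = √4974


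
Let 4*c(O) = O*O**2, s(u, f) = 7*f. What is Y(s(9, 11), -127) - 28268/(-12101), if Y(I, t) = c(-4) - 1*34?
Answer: -576782/12101 ≈ -47.664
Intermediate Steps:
c(O) = O**3/4 (c(O) = (O*O**2)/4 = O**3/4)
Y(I, t) = -50 (Y(I, t) = (1/4)*(-4)**3 - 1*34 = (1/4)*(-64) - 34 = -16 - 34 = -50)
Y(s(9, 11), -127) - 28268/(-12101) = -50 - 28268/(-12101) = -50 - 28268*(-1)/12101 = -50 - 1*(-28268/12101) = -50 + 28268/12101 = -576782/12101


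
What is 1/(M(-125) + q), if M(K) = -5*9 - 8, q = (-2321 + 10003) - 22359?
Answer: -1/14730 ≈ -6.7889e-5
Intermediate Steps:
q = -14677 (q = 7682 - 22359 = -14677)
M(K) = -53 (M(K) = -45 - 8 = -53)
1/(M(-125) + q) = 1/(-53 - 14677) = 1/(-14730) = -1/14730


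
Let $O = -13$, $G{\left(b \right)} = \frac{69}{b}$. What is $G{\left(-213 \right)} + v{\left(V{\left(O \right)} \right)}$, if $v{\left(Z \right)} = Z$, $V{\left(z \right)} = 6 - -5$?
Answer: $\frac{758}{71} \approx 10.676$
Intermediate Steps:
$V{\left(z \right)} = 11$ ($V{\left(z \right)} = 6 + 5 = 11$)
$G{\left(-213 \right)} + v{\left(V{\left(O \right)} \right)} = \frac{69}{-213} + 11 = 69 \left(- \frac{1}{213}\right) + 11 = - \frac{23}{71} + 11 = \frac{758}{71}$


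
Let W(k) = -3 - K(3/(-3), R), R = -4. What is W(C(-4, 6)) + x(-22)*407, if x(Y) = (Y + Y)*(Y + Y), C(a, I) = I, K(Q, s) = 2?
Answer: 787947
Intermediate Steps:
W(k) = -5 (W(k) = -3 - 1*2 = -3 - 2 = -5)
x(Y) = 4*Y² (x(Y) = (2*Y)*(2*Y) = 4*Y²)
W(C(-4, 6)) + x(-22)*407 = -5 + (4*(-22)²)*407 = -5 + (4*484)*407 = -5 + 1936*407 = -5 + 787952 = 787947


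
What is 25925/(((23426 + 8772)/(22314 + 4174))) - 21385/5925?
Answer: 23929513181/1122195 ≈ 21324.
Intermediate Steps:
25925/(((23426 + 8772)/(22314 + 4174))) - 21385/5925 = 25925/((32198/26488)) - 21385*1/5925 = 25925/((32198*(1/26488))) - 4277/1185 = 25925/(16099/13244) - 4277/1185 = 25925*(13244/16099) - 4277/1185 = 20197100/947 - 4277/1185 = 23929513181/1122195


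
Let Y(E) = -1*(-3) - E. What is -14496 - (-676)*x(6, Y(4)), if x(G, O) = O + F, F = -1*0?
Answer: -15172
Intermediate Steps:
F = 0
Y(E) = 3 - E
x(G, O) = O (x(G, O) = O + 0 = O)
-14496 - (-676)*x(6, Y(4)) = -14496 - (-676)*(3 - 1*4) = -14496 - (-676)*(3 - 4) = -14496 - (-676)*(-1) = -14496 - 1*676 = -14496 - 676 = -15172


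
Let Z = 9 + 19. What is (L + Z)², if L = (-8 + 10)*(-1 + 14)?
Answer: 2916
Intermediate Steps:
Z = 28
L = 26 (L = 2*13 = 26)
(L + Z)² = (26 + 28)² = 54² = 2916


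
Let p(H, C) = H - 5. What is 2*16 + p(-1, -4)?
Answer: 26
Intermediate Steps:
p(H, C) = -5 + H
2*16 + p(-1, -4) = 2*16 + (-5 - 1) = 32 - 6 = 26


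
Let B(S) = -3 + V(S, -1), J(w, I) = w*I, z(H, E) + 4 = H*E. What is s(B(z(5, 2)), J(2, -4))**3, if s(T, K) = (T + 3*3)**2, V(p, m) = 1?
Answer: 117649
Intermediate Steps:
z(H, E) = -4 + E*H (z(H, E) = -4 + H*E = -4 + E*H)
J(w, I) = I*w
B(S) = -2 (B(S) = -3 + 1 = -2)
s(T, K) = (9 + T)**2 (s(T, K) = (T + 9)**2 = (9 + T)**2)
s(B(z(5, 2)), J(2, -4))**3 = ((9 - 2)**2)**3 = (7**2)**3 = 49**3 = 117649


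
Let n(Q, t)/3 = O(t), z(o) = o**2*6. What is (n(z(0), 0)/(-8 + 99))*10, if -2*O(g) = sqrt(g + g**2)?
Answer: 0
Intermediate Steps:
O(g) = -sqrt(g + g**2)/2
z(o) = 6*o**2
n(Q, t) = -3*sqrt(t*(1 + t))/2 (n(Q, t) = 3*(-sqrt(t*(1 + t))/2) = -3*sqrt(t*(1 + t))/2)
(n(z(0), 0)/(-8 + 99))*10 = ((-3*sqrt(0*(1 + 0))/2)/(-8 + 99))*10 = ((-3*sqrt(0*1)/2)/91)*10 = ((-3*sqrt(0)/2)/91)*10 = ((-3/2*0)/91)*10 = ((1/91)*0)*10 = 0*10 = 0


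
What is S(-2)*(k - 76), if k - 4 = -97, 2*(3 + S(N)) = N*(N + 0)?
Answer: 169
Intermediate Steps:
S(N) = -3 + N²/2 (S(N) = -3 + (N*(N + 0))/2 = -3 + (N*N)/2 = -3 + N²/2)
k = -93 (k = 4 - 97 = -93)
S(-2)*(k - 76) = (-3 + (½)*(-2)²)*(-93 - 76) = (-3 + (½)*4)*(-169) = (-3 + 2)*(-169) = -1*(-169) = 169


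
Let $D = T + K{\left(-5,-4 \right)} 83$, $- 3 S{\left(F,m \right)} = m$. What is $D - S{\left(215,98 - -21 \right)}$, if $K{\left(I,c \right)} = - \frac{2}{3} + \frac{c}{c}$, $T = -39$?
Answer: $\frac{85}{3} \approx 28.333$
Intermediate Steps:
$K{\left(I,c \right)} = \frac{1}{3}$ ($K{\left(I,c \right)} = \left(-2\right) \frac{1}{3} + 1 = - \frac{2}{3} + 1 = \frac{1}{3}$)
$S{\left(F,m \right)} = - \frac{m}{3}$
$D = - \frac{34}{3}$ ($D = -39 + \frac{1}{3} \cdot 83 = -39 + \frac{83}{3} = - \frac{34}{3} \approx -11.333$)
$D - S{\left(215,98 - -21 \right)} = - \frac{34}{3} - - \frac{98 - -21}{3} = - \frac{34}{3} - - \frac{98 + 21}{3} = - \frac{34}{3} - \left(- \frac{1}{3}\right) 119 = - \frac{34}{3} - - \frac{119}{3} = - \frac{34}{3} + \frac{119}{3} = \frac{85}{3}$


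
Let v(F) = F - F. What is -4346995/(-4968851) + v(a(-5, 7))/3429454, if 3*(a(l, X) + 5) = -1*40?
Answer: 4346995/4968851 ≈ 0.87485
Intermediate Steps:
a(l, X) = -55/3 (a(l, X) = -5 + (-1*40)/3 = -5 + (⅓)*(-40) = -5 - 40/3 = -55/3)
v(F) = 0
-4346995/(-4968851) + v(a(-5, 7))/3429454 = -4346995/(-4968851) + 0/3429454 = -4346995*(-1/4968851) + 0*(1/3429454) = 4346995/4968851 + 0 = 4346995/4968851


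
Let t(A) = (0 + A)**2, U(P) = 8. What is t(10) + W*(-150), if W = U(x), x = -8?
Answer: -1100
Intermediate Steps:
t(A) = A**2
W = 8
t(10) + W*(-150) = 10**2 + 8*(-150) = 100 - 1200 = -1100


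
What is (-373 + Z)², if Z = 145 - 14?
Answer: 58564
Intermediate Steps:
Z = 131
(-373 + Z)² = (-373 + 131)² = (-242)² = 58564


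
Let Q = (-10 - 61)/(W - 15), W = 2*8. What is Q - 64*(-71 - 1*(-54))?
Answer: 1017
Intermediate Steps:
W = 16
Q = -71 (Q = (-10 - 61)/(16 - 15) = -71/1 = -71*1 = -71)
Q - 64*(-71 - 1*(-54)) = -71 - 64*(-71 - 1*(-54)) = -71 - 64*(-71 + 54) = -71 - 64*(-17) = -71 + 1088 = 1017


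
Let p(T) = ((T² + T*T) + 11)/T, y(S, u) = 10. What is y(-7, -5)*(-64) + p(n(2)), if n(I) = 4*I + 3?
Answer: -617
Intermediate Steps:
n(I) = 3 + 4*I
p(T) = (11 + 2*T²)/T (p(T) = ((T² + T²) + 11)/T = (2*T² + 11)/T = (11 + 2*T²)/T)
y(-7, -5)*(-64) + p(n(2)) = 10*(-64) + (2*(3 + 4*2) + 11/(3 + 4*2)) = -640 + (2*(3 + 8) + 11/(3 + 8)) = -640 + (2*11 + 11/11) = -640 + (22 + 11*(1/11)) = -640 + (22 + 1) = -640 + 23 = -617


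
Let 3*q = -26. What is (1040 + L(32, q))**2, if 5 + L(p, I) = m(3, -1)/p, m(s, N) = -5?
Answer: 1096603225/1024 ≈ 1.0709e+6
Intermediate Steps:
q = -26/3 (q = (1/3)*(-26) = -26/3 ≈ -8.6667)
L(p, I) = -5 - 5/p
(1040 + L(32, q))**2 = (1040 + (-5 - 5/32))**2 = (1040 - 165/32)**2 = (33115/32)**2 = 1096603225/1024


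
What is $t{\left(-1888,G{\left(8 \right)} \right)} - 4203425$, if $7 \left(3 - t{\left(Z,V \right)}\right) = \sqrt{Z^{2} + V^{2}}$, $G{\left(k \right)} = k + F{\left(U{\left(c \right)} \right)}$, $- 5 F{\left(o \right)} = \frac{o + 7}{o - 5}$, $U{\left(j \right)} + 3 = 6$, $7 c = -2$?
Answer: $-4203422 - \frac{5 \sqrt{142585}}{7} \approx -4.2037 \cdot 10^{6}$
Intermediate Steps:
$c = - \frac{2}{7}$ ($c = \frac{1}{7} \left(-2\right) = - \frac{2}{7} \approx -0.28571$)
$U{\left(j \right)} = 3$ ($U{\left(j \right)} = -3 + 6 = 3$)
$F{\left(o \right)} = - \frac{7 + o}{5 \left(-5 + o\right)}$ ($F{\left(o \right)} = - \frac{\left(o + 7\right) \frac{1}{o - 5}}{5} = - \frac{\left(7 + o\right) \frac{1}{-5 + o}}{5} = - \frac{\frac{1}{-5 + o} \left(7 + o\right)}{5} = - \frac{7 + o}{5 \left(-5 + o\right)}$)
$G{\left(k \right)} = 1 + k$ ($G{\left(k \right)} = k + \frac{-7 - 3}{5 \left(-5 + 3\right)} = k + \frac{-7 - 3}{5 \left(-2\right)} = k + \frac{1}{5} \left(- \frac{1}{2}\right) \left(-10\right) = k + 1 = 1 + k$)
$t{\left(Z,V \right)} = 3 - \frac{\sqrt{V^{2} + Z^{2}}}{7}$ ($t{\left(Z,V \right)} = 3 - \frac{\sqrt{Z^{2} + V^{2}}}{7} = 3 - \frac{\sqrt{V^{2} + Z^{2}}}{7}$)
$t{\left(-1888,G{\left(8 \right)} \right)} - 4203425 = \left(3 - \frac{\sqrt{\left(1 + 8\right)^{2} + \left(-1888\right)^{2}}}{7}\right) - 4203425 = \left(3 - \frac{\sqrt{9^{2} + 3564544}}{7}\right) - 4203425 = \left(3 - \frac{\sqrt{81 + 3564544}}{7}\right) - 4203425 = \left(3 - \frac{\sqrt{3564625}}{7}\right) - 4203425 = \left(3 - \frac{5 \sqrt{142585}}{7}\right) - 4203425 = -4203422 - \frac{5 \sqrt{142585}}{7}$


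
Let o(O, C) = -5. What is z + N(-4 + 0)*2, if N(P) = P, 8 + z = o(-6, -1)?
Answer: -21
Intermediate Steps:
z = -13 (z = -8 - 5 = -13)
z + N(-4 + 0)*2 = -13 + (-4 + 0)*2 = -13 - 4*2 = -13 - 8 = -21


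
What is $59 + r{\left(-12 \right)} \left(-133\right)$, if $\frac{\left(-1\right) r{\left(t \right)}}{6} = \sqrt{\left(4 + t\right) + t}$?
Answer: $59 + 1596 i \sqrt{5} \approx 59.0 + 3568.8 i$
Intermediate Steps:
$r{\left(t \right)} = - 6 \sqrt{4 + 2 t}$ ($r{\left(t \right)} = - 6 \sqrt{\left(4 + t\right) + t} = - 6 \sqrt{4 + 2 t}$)
$59 + r{\left(-12 \right)} \left(-133\right) = 59 + - 6 \sqrt{4 + 2 \left(-12\right)} \left(-133\right) = 59 + - 6 \sqrt{4 - 24} \left(-133\right) = 59 + - 6 \sqrt{-20} \left(-133\right) = 59 + - 6 \cdot 2 i \sqrt{5} \left(-133\right) = 59 + - 12 i \sqrt{5} \left(-133\right) = 59 + 1596 i \sqrt{5}$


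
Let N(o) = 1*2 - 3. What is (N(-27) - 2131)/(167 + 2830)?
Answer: -2132/2997 ≈ -0.71138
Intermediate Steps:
N(o) = -1 (N(o) = 2 - 3 = -1)
(N(-27) - 2131)/(167 + 2830) = (-1 - 2131)/(167 + 2830) = -2132/2997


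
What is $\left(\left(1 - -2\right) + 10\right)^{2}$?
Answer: $169$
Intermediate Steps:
$\left(\left(1 - -2\right) + 10\right)^{2} = \left(\left(1 + 2\right) + 10\right)^{2} = \left(3 + 10\right)^{2} = 13^{2} = 169$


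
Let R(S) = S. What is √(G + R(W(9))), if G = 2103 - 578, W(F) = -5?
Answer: 4*√95 ≈ 38.987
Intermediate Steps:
G = 1525
√(G + R(W(9))) = √(1525 - 5) = √1520 = 4*√95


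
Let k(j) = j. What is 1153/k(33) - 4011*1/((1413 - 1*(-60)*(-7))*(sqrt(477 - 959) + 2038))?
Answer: 12581165570/360105823 + 191*I*sqrt(482)/196421358 ≈ 34.937 + 2.1349e-5*I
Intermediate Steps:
1153/k(33) - 4011*1/((1413 - 1*(-60)*(-7))*(sqrt(477 - 959) + 2038)) = 1153/33 - 4011*1/((1413 - 1*(-60)*(-7))*(sqrt(477 - 959) + 2038)) = 1153*(1/33) - 4011*1/((1413 + 60*(-7))*(sqrt(-482) + 2038)) = 1153/33 - 4011*1/((1413 - 420)*(I*sqrt(482) + 2038)) = 1153/33 - 4011*1/(993*(2038 + I*sqrt(482))) = 1153/33 - 4011/(2023734 + 993*I*sqrt(482))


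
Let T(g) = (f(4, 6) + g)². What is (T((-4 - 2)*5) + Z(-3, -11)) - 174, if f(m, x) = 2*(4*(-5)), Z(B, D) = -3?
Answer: 4723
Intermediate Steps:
f(m, x) = -40 (f(m, x) = 2*(-20) = -40)
T(g) = (-40 + g)²
(T((-4 - 2)*5) + Z(-3, -11)) - 174 = ((-40 + (-4 - 2)*5)² - 3) - 174 = ((-40 - 6*5)² - 3) - 174 = ((-40 - 30)² - 3) - 174 = ((-70)² - 3) - 174 = (4900 - 3) - 174 = 4897 - 174 = 4723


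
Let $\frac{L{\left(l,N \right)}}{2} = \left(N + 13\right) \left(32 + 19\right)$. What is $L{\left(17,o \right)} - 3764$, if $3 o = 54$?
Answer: $-602$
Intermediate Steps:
$o = 18$ ($o = \frac{1}{3} \cdot 54 = 18$)
$L{\left(l,N \right)} = 1326 + 102 N$ ($L{\left(l,N \right)} = 2 \left(N + 13\right) \left(32 + 19\right) = 2 \left(13 + N\right) 51 = 2 \left(663 + 51 N\right) = 1326 + 102 N$)
$L{\left(17,o \right)} - 3764 = \left(1326 + 102 \cdot 18\right) - 3764 = \left(1326 + 1836\right) - 3764 = 3162 - 3764 = -602$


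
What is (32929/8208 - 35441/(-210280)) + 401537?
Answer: 12375916781513/30821040 ≈ 4.0154e+5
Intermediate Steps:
(32929/8208 - 35441/(-210280)) + 401537 = (32929*(1/8208) - 35441*(-1/210280)) + 401537 = (32929/8208 + 5063/30040) + 401537 = 128843033/30821040 + 401537 = 12375916781513/30821040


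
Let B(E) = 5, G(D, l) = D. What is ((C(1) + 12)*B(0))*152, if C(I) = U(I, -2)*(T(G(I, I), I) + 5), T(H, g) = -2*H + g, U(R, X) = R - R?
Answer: 9120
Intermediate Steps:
U(R, X) = 0
T(H, g) = g - 2*H
C(I) = 0 (C(I) = 0*((I - 2*I) + 5) = 0*(-I + 5) = 0*(5 - I) = 0)
((C(1) + 12)*B(0))*152 = ((0 + 12)*5)*152 = (12*5)*152 = 60*152 = 9120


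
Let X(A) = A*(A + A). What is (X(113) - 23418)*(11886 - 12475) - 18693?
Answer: -1267373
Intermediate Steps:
X(A) = 2*A² (X(A) = A*(2*A) = 2*A²)
(X(113) - 23418)*(11886 - 12475) - 18693 = (2*113² - 23418)*(11886 - 12475) - 18693 = (2*12769 - 23418)*(-589) - 18693 = (25538 - 23418)*(-589) - 18693 = 2120*(-589) - 18693 = -1248680 - 18693 = -1267373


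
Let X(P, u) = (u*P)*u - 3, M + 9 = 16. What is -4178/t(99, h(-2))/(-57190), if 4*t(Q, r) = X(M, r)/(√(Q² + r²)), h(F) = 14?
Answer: 8356*√9997/39146555 ≈ 0.021342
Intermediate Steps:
M = 7 (M = -9 + 16 = 7)
X(P, u) = -3 + P*u² (X(P, u) = (P*u)*u - 3 = P*u² - 3 = -3 + P*u²)
t(Q, r) = (-3 + 7*r²)/(4*√(Q² + r²)) (t(Q, r) = ((-3 + 7*r²)/(√(Q² + r²)))/4 = ((-3 + 7*r²)/√(Q² + r²))/4 = (-3 + 7*r²)/(4*√(Q² + r²)))
-4178/t(99, h(-2))/(-57190) = -4178*4*√(99² + 14²)/(-3 + 7*14²)/(-57190) = -4178*4*√(9801 + 196)/(-3 + 7*196)*(-1/57190) = -4178*4*√9997/(-3 + 1372)*(-1/57190) = -4178*4*√9997/1369*(-1/57190) = -16712*√9997/1369*(-1/57190) = 8356*√9997/39146555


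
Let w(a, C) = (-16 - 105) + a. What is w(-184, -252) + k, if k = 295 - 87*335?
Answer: -29155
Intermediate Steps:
w(a, C) = -121 + a
k = -28850 (k = 295 - 29145 = -28850)
w(-184, -252) + k = (-121 - 184) - 28850 = -305 - 28850 = -29155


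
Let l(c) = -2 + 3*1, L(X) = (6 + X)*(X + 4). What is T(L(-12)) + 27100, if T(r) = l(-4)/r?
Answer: 1300801/48 ≈ 27100.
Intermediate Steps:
L(X) = (4 + X)*(6 + X) (L(X) = (6 + X)*(4 + X) = (4 + X)*(6 + X))
l(c) = 1 (l(c) = -2 + 3 = 1)
T(r) = 1/r
T(L(-12)) + 27100 = 1/(24 + (-12)² + 10*(-12)) + 27100 = 1/(24 + 144 - 120) + 27100 = 1/48 + 27100 = 1300801/48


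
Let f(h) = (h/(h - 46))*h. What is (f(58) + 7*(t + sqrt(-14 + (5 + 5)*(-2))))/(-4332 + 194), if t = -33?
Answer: -74/6207 - 7*I*sqrt(34)/4138 ≈ -0.011922 - 0.0098639*I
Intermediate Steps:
f(h) = h**2/(-46 + h) (f(h) = (h/(-46 + h))*h = h**2/(-46 + h))
(f(58) + 7*(t + sqrt(-14 + (5 + 5)*(-2))))/(-4332 + 194) = (58**2/(-46 + 58) + 7*(-33 + sqrt(-14 + (5 + 5)*(-2))))/(-4332 + 194) = (3364/12 + 7*(-33 + sqrt(-14 + 10*(-2))))/(-4138) = (3364*(1/12) + 7*(-33 + sqrt(-14 - 20)))*(-1/4138) = (841/3 + 7*(-33 + sqrt(-34)))*(-1/4138) = (841/3 + 7*(-33 + I*sqrt(34)))*(-1/4138) = (841/3 + (-231 + 7*I*sqrt(34)))*(-1/4138) = (148/3 + 7*I*sqrt(34))*(-1/4138) = -74/6207 - 7*I*sqrt(34)/4138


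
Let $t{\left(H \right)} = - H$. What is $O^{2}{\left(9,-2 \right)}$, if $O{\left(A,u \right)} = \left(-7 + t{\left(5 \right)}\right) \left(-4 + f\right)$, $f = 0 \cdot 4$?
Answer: $2304$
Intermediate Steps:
$f = 0$
$O{\left(A,u \right)} = 48$ ($O{\left(A,u \right)} = \left(-7 - 5\right) \left(-4 + 0\right) = \left(-7 - 5\right) \left(-4\right) = \left(-12\right) \left(-4\right) = 48$)
$O^{2}{\left(9,-2 \right)} = 48^{2} = 2304$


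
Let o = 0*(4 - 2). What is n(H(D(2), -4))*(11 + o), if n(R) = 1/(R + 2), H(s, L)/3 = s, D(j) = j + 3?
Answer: 11/17 ≈ 0.64706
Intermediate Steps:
D(j) = 3 + j
H(s, L) = 3*s
o = 0 (o = 0*2 = 0)
n(R) = 1/(2 + R)
n(H(D(2), -4))*(11 + o) = (11 + 0)/(2 + 3*(3 + 2)) = 11/(2 + 3*5) = 11/(2 + 15) = 11/17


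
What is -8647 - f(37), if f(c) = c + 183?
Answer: -8867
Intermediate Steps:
f(c) = 183 + c
-8647 - f(37) = -8647 - (183 + 37) = -8647 - 1*220 = -8647 - 220 = -8867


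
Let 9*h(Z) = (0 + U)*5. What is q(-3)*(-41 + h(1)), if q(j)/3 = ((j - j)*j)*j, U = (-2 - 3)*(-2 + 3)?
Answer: 0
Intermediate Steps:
U = -5 (U = -5*1 = -5)
q(j) = 0 (q(j) = 3*(((j - j)*j)*j) = 3*((0*j)*j) = 3*(0*j) = 3*0 = 0)
h(Z) = -25/9 (h(Z) = ((0 - 5)*5)/9 = (-5*5)/9 = (⅑)*(-25) = -25/9)
q(-3)*(-41 + h(1)) = 0*(-41 - 25/9) = 0*(-394/9) = 0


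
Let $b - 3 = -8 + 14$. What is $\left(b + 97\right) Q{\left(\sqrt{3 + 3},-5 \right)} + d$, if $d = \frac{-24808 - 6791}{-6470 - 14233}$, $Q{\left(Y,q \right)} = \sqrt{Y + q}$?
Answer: $\frac{10533}{6901} + 106 \sqrt{-5 + \sqrt{6}} \approx 1.5263 + 169.29 i$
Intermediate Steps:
$b = 9$ ($b = 3 + \left(-8 + 14\right) = 3 + 6 = 9$)
$d = \frac{10533}{6901}$ ($d = - \frac{31599}{-20703} = \left(-31599\right) \left(- \frac{1}{20703}\right) = \frac{10533}{6901} \approx 1.5263$)
$\left(b + 97\right) Q{\left(\sqrt{3 + 3},-5 \right)} + d = \left(9 + 97\right) \sqrt{\sqrt{3 + 3} - 5} + \frac{10533}{6901} = 106 \sqrt{\sqrt{6} - 5} + \frac{10533}{6901} = 106 \sqrt{-5 + \sqrt{6}} + \frac{10533}{6901} = \frac{10533}{6901} + 106 \sqrt{-5 + \sqrt{6}}$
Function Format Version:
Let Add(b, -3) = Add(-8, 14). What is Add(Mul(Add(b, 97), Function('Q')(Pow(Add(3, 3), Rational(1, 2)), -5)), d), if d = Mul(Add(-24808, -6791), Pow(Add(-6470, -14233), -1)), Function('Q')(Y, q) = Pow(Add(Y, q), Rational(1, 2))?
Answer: Add(Rational(10533, 6901), Mul(106, Pow(Add(-5, Pow(6, Rational(1, 2))), Rational(1, 2)))) ≈ Add(1.5263, Mul(169.29, I))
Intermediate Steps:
b = 9 (b = Add(3, Add(-8, 14)) = Add(3, 6) = 9)
d = Rational(10533, 6901) (d = Mul(-31599, Pow(-20703, -1)) = Mul(-31599, Rational(-1, 20703)) = Rational(10533, 6901) ≈ 1.5263)
Add(Mul(Add(b, 97), Function('Q')(Pow(Add(3, 3), Rational(1, 2)), -5)), d) = Add(Mul(Add(9, 97), Pow(Add(Pow(Add(3, 3), Rational(1, 2)), -5), Rational(1, 2))), Rational(10533, 6901)) = Add(Mul(106, Pow(Add(Pow(6, Rational(1, 2)), -5), Rational(1, 2))), Rational(10533, 6901)) = Add(Mul(106, Pow(Add(-5, Pow(6, Rational(1, 2))), Rational(1, 2))), Rational(10533, 6901)) = Add(Rational(10533, 6901), Mul(106, Pow(Add(-5, Pow(6, Rational(1, 2))), Rational(1, 2))))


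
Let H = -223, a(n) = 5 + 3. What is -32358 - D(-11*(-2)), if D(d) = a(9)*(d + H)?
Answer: -30750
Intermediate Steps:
a(n) = 8
D(d) = -1784 + 8*d (D(d) = 8*(d - 223) = 8*(-223 + d) = -1784 + 8*d)
-32358 - D(-11*(-2)) = -32358 - (-1784 + 8*(-11*(-2))) = -32358 - (-1784 + 8*22) = -32358 - (-1784 + 176) = -32358 - 1*(-1608) = -32358 + 1608 = -30750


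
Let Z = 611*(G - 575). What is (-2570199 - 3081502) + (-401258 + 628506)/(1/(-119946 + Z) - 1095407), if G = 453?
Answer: -1204058300104824541/213043516617 ≈ -5.6517e+6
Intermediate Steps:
Z = -74542 (Z = 611*(453 - 575) = 611*(-122) = -74542)
(-2570199 - 3081502) + (-401258 + 628506)/(1/(-119946 + Z) - 1095407) = (-2570199 - 3081502) + (-401258 + 628506)/(1/(-119946 - 74542) - 1095407) = -5651701 + 227248/(1/(-194488) - 1095407) = -5651701 + 227248/(-1/194488 - 1095407) = -5651701 + 227248/(-213043516617/194488) = -5651701 + 227248*(-194488/213043516617) = -5651701 - 44197009024/213043516617 = -1204058300104824541/213043516617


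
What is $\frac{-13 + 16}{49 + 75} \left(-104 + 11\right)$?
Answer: $- \frac{9}{4} \approx -2.25$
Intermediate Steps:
$\frac{-13 + 16}{49 + 75} \left(-104 + 11\right) = \frac{3}{124} \left(-93\right) = - \frac{9}{4}$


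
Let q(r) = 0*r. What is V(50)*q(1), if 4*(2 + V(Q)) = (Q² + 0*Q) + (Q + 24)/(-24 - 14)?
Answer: 0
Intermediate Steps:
q(r) = 0
V(Q) = -41/19 - Q/152 + Q²/4 (V(Q) = -2 + ((Q² + 0*Q) + (Q + 24)/(-24 - 14))/4 = -2 + ((Q² + 0) + (24 + Q)/(-38))/4 = -2 + (Q² + (24 + Q)*(-1/38))/4 = -2 + (Q² + (-12/19 - Q/38))/4 = -2 + (-12/19 + Q² - Q/38)/4 = -2 + (-3/19 - Q/152 + Q²/4) = -41/19 - Q/152 + Q²/4)
V(50)*q(1) = (-41/19 - 1/152*50 + (¼)*50²)*0 = (-41/19 - 25/76 + (¼)*2500)*0 = (-41/19 - 25/76 + 625)*0 = (47311/76)*0 = 0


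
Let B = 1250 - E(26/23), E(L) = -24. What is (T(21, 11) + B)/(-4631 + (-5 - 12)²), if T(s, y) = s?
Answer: -1295/4342 ≈ -0.29825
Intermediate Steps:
B = 1274 (B = 1250 - 1*(-24) = 1250 + 24 = 1274)
(T(21, 11) + B)/(-4631 + (-5 - 12)²) = (21 + 1274)/(-4631 + (-5 - 12)²) = 1295/(-4631 + (-17)²) = 1295/(-4631 + 289) = 1295/(-4342) = 1295*(-1/4342) = -1295/4342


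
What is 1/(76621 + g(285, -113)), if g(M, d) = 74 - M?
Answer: 1/76410 ≈ 1.3087e-5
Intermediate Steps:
1/(76621 + g(285, -113)) = 1/(76621 + (74 - 1*285)) = 1/(76621 + (74 - 285)) = 1/(76621 - 211) = 1/76410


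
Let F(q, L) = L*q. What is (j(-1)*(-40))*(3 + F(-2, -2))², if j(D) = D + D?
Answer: 3920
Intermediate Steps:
j(D) = 2*D
(j(-1)*(-40))*(3 + F(-2, -2))² = ((2*(-1))*(-40))*(3 - 2*(-2))² = (-2*(-40))*(3 + 4)² = 80*7² = 80*49 = 3920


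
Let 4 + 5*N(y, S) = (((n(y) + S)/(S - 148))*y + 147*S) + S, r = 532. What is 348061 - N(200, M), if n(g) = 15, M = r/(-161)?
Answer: 696673564/2001 ≈ 3.4816e+5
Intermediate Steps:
M = -76/23 (M = 532/(-161) = 532*(-1/161) = -76/23 ≈ -3.3043)
N(y, S) = -4/5 + 148*S/5 + y*(15 + S)/(5*(-148 + S)) (N(y, S) = -4/5 + ((((15 + S)/(S - 148))*y + 147*S) + S)/5 = -4/5 + ((((15 + S)/(-148 + S))*y + 147*S) + S)/5 = -4/5 + ((y*(15 + S)/(-148 + S) + 147*S) + S)/5 = -4/5 + ((147*S + y*(15 + S)/(-148 + S)) + S)/5 = -4/5 + (148*S + y*(15 + S)/(-148 + S))/5 = -4/5 + (148*S/5 + y*(15 + S)/(5*(-148 + S))) = -4/5 + 148*S/5 + y*(15 + S)/(5*(-148 + S)))
348061 - N(200, M) = 348061 - (592 - 21908*(-76/23) + 15*200 + 148*(-76/23)**2 - 76/23*200)/(5*(-148 - 76/23)) = 348061 - (592 + 1665008/23 + 3000 + 148*(5776/529) - 15200/23)/(5*(-3480/23)) = 348061 - (-23)*(592 + 1665008/23 + 3000 + 854848/529 - 15200/23)/(5*3480) = 348061 - (-23)*40700600/(5*3480*529) = 348061 - 1*(-203503/2001) = 348061 + 203503/2001 = 696673564/2001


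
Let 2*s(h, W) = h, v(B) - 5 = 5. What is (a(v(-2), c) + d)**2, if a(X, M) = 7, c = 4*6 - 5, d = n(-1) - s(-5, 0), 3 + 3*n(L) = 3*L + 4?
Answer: 2809/36 ≈ 78.028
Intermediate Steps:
v(B) = 10 (v(B) = 5 + 5 = 10)
n(L) = 1/3 + L (n(L) = -1 + (3*L + 4)/3 = -1 + (4 + 3*L)/3 = -1 + (4/3 + L) = 1/3 + L)
s(h, W) = h/2
d = 11/6 (d = (1/3 - 1) - (-5)/2 = -2/3 - 1*(-5/2) = -2/3 + 5/2 = 11/6 ≈ 1.8333)
c = 19 (c = 24 - 5 = 19)
(a(v(-2), c) + d)**2 = (7 + 11/6)**2 = (53/6)**2 = 2809/36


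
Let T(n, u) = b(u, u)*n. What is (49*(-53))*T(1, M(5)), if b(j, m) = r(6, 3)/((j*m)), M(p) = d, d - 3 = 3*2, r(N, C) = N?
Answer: -5194/27 ≈ -192.37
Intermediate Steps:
d = 9 (d = 3 + 3*2 = 3 + 6 = 9)
M(p) = 9
b(j, m) = 6/(j*m) (b(j, m) = 6/((j*m)) = 6*(1/(j*m)) = 6/(j*m))
T(n, u) = 6*n/u² (T(n, u) = (6/(u*u))*n = (6/u²)*n = 6*n/u²)
(49*(-53))*T(1, M(5)) = (49*(-53))*(6*1/9²) = -15582/81 = -2597*2/27 = -5194/27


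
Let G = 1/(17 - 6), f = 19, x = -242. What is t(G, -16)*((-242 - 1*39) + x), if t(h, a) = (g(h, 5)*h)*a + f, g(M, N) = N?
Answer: -67467/11 ≈ -6133.4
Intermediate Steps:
G = 1/11 ≈ 0.090909
t(h, a) = 19 + 5*a*h (t(h, a) = (5*h)*a + 19 = 5*a*h + 19 = 19 + 5*a*h)
t(G, -16)*((-242 - 1*39) + x) = (19 + 5*(-16)*(1/11))*((-242 - 1*39) - 242) = (19 - 80/11)*((-242 - 39) - 242) = 129*(-281 - 242)/11 = (129/11)*(-523) = -67467/11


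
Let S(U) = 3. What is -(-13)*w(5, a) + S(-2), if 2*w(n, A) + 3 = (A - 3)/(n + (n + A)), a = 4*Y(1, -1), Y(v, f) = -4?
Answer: 49/12 ≈ 4.0833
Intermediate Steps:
a = -16 (a = 4*(-4) = -16)
w(n, A) = -3/2 + (-3 + A)/(2*(A + 2*n)) (w(n, A) = -3/2 + ((A - 3)/(n + (n + A)))/2 = -3/2 + ((-3 + A)/(n + (A + n)))/2 = -3/2 + ((-3 + A)/(A + 2*n))/2 = -3/2 + (-3 + A)/(2*(A + 2*n)))
-(-13)*w(5, a) + S(-2) = -(-13)*(-3/2 - 1*(-16) - 3*5)/(-16 + 2*5) + 3 = -(-13)*(-3/2 + 16 - 15)/(-16 + 10) + 3 = -(-13)*-½/(-6) + 3 = -(-13)*(-⅙*(-½)) + 3 = -(-13)/12 + 3 = -13*(-1/12) + 3 = 13/12 + 3 = 49/12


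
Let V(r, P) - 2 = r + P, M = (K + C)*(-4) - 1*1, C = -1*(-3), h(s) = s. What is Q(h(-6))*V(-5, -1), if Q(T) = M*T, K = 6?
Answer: -888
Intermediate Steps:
C = 3
M = -37 (M = (6 + 3)*(-4) - 1*1 = 9*(-4) - 1 = -36 - 1 = -37)
V(r, P) = 2 + P + r (V(r, P) = 2 + (r + P) = 2 + (P + r) = 2 + P + r)
Q(T) = -37*T
Q(h(-6))*V(-5, -1) = (-37*(-6))*(2 - 1 - 5) = 222*(-4) = -888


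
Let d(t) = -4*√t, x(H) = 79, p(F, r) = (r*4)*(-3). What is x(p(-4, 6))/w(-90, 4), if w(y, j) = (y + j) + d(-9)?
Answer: -3397/3770 + 237*I/1885 ≈ -0.90106 + 0.12573*I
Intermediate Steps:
p(F, r) = -12*r (p(F, r) = (4*r)*(-3) = -12*r)
w(y, j) = j + y - 12*I (w(y, j) = (y + j) - 12*I = (j + y) - 12*I = j + y - 12*I)
x(p(-4, 6))/w(-90, 4) = 79/(4 - 90 - 12*I) = 79/(-86 - 12*I) = 79*((-86 + 12*I)/7540) = 79*(-86 + 12*I)/7540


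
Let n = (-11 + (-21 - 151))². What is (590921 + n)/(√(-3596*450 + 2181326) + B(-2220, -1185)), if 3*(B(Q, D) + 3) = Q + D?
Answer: -20899370/21527 - 18365*√563126/21527 ≈ -1611.0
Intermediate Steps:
n = 33489 (n = (-11 - 172)² = (-183)² = 33489)
B(Q, D) = -3 + D/3 + Q/3 (B(Q, D) = -3 + (Q + D)/3 = -3 + (D + Q)/3 = -3 + (D/3 + Q/3) = -3 + D/3 + Q/3)
(590921 + n)/(√(-3596*450 + 2181326) + B(-2220, -1185)) = (590921 + 33489)/(√(-3596*450 + 2181326) + (-3 + (⅓)*(-1185) + (⅓)*(-2220))) = 624410/(√(-1618200 + 2181326) + (-3 - 395 - 740)) = 624410/(√563126 - 1138) = 624410/(-1138 + √563126)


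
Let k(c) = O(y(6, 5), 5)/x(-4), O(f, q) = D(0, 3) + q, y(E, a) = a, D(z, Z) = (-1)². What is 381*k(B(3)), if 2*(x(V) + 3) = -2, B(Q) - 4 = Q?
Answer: -1143/2 ≈ -571.50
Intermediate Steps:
B(Q) = 4 + Q
D(z, Z) = 1
x(V) = -4 (x(V) = -3 + (½)*(-2) = -3 - 1 = -4)
O(f, q) = 1 + q
k(c) = -3/2 (k(c) = (1 + 5)/(-4) = 6*(-¼) = -3/2)
381*k(B(3)) = 381*(-3/2) = -1143/2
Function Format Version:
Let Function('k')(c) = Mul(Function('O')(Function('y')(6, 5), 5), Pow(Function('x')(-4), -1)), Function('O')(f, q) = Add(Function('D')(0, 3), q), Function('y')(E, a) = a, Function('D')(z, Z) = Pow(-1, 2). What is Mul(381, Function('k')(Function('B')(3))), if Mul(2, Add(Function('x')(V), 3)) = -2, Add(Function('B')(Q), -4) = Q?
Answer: Rational(-1143, 2) ≈ -571.50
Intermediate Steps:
Function('B')(Q) = Add(4, Q)
Function('D')(z, Z) = 1
Function('x')(V) = -4 (Function('x')(V) = Add(-3, Mul(Rational(1, 2), -2)) = Add(-3, -1) = -4)
Function('O')(f, q) = Add(1, q)
Function('k')(c) = Rational(-3, 2) (Function('k')(c) = Mul(Add(1, 5), Pow(-4, -1)) = Mul(6, Rational(-1, 4)) = Rational(-3, 2))
Mul(381, Function('k')(Function('B')(3))) = Mul(381, Rational(-3, 2)) = Rational(-1143, 2)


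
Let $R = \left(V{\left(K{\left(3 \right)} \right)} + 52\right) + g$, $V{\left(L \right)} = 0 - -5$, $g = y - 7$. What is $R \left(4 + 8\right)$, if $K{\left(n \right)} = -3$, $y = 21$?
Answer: $852$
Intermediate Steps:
$g = 14$ ($g = 21 - 7 = 14$)
$V{\left(L \right)} = 5$ ($V{\left(L \right)} = 0 + 5 = 5$)
$R = 71$ ($R = \left(5 + 52\right) + 14 = 57 + 14 = 71$)
$R \left(4 + 8\right) = 71 \left(4 + 8\right) = 71 \cdot 12 = 852$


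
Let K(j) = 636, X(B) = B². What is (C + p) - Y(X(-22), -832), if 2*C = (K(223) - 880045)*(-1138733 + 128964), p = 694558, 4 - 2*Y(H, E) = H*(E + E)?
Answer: 888000530257/2 ≈ 4.4400e+11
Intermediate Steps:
Y(H, E) = 2 - E*H (Y(H, E) = 2 - H*(E + E)/2 = 2 - H*2*E/2 = 2 - E*H)
C = 887999946521/2 (C = ((636 - 880045)*(-1138733 + 128964))/2 = (-879409*(-1009769))/2 = (½)*887999946521 = 887999946521/2 ≈ 4.4400e+11)
(C + p) - Y(X(-22), -832) = (887999946521/2 + 694558) - (2 - 1*(-832)*(-22)²) = 888001335637/2 - (2 - 1*(-832)*484) = 888001335637/2 - (2 + 402688) = 888001335637/2 - 1*402690 = 888001335637/2 - 402690 = 888000530257/2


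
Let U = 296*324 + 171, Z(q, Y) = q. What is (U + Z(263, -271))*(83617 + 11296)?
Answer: 9143728594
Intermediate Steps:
U = 96075 (U = 95904 + 171 = 96075)
(U + Z(263, -271))*(83617 + 11296) = (96075 + 263)*(83617 + 11296) = 96338*94913 = 9143728594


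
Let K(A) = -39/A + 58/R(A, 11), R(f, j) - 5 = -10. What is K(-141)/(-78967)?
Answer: 2661/18557245 ≈ 0.00014339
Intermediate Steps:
R(f, j) = -5 (R(f, j) = 5 - 10 = -5)
K(A) = -58/5 - 39/A (K(A) = -39/A + 58/(-5) = -39/A + 58*(-⅕) = -39/A - 58/5 = -58/5 - 39/A)
K(-141)/(-78967) = (-58/5 - 39/(-141))/(-78967) = (-58/5 - 39*(-1/141))*(-1/78967) = (-58/5 + 13/47)*(-1/78967) = -2661/235*(-1/78967) = 2661/18557245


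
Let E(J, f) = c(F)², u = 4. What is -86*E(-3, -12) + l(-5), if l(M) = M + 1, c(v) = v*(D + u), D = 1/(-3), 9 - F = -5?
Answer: -2039612/9 ≈ -2.2662e+5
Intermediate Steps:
F = 14 (F = 9 - 1*(-5) = 9 + 5 = 14)
D = -⅓ (D = 1*(-⅓) = -⅓ ≈ -0.33333)
c(v) = 11*v/3 (c(v) = v*(-⅓ + 4) = v*(11/3) = 11*v/3)
l(M) = 1 + M
E(J, f) = 23716/9 (E(J, f) = ((11/3)*14)² = (154/3)² = 23716/9)
-86*E(-3, -12) + l(-5) = -86*23716/9 + (1 - 5) = -2039576/9 - 4 = -2039612/9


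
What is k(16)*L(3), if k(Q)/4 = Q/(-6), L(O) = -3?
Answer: 32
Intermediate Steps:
k(Q) = -2*Q/3 (k(Q) = 4*(Q/(-6)) = 4*(Q*(-⅙)) = 4*(-Q/6) = -2*Q/3)
k(16)*L(3) = -⅔*16*(-3) = -32/3*(-3) = 32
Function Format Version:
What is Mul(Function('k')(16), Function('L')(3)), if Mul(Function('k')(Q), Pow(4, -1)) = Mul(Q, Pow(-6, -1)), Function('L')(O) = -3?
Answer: 32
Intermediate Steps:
Function('k')(Q) = Mul(Rational(-2, 3), Q) (Function('k')(Q) = Mul(4, Mul(Q, Pow(-6, -1))) = Mul(4, Mul(Q, Rational(-1, 6))) = Mul(4, Mul(Rational(-1, 6), Q)) = Mul(Rational(-2, 3), Q))
Mul(Function('k')(16), Function('L')(3)) = Mul(Mul(Rational(-2, 3), 16), -3) = Mul(Rational(-32, 3), -3) = 32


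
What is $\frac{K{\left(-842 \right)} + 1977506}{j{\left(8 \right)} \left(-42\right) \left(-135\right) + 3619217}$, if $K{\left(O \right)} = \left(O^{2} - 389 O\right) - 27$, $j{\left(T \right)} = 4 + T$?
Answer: $\frac{3013981}{3687257} \approx 0.8174$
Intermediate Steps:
$K{\left(O \right)} = -27 + O^{2} - 389 O$
$\frac{K{\left(-842 \right)} + 1977506}{j{\left(8 \right)} \left(-42\right) \left(-135\right) + 3619217} = \frac{\left(-27 + \left(-842\right)^{2} - -327538\right) + 1977506}{\left(4 + 8\right) \left(-42\right) \left(-135\right) + 3619217} = \frac{\left(-27 + 708964 + 327538\right) + 1977506}{12 \left(-42\right) \left(-135\right) + 3619217} = \frac{1036475 + 1977506}{\left(-504\right) \left(-135\right) + 3619217} = \frac{3013981}{68040 + 3619217} = \frac{3013981}{3687257}$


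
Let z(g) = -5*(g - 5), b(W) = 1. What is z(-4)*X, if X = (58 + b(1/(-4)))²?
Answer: 156645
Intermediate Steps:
z(g) = 25 - 5*g (z(g) = -5*(-5 + g) = 25 - 5*g)
X = 3481 (X = (58 + 1)² = 59² = 3481)
z(-4)*X = (25 - 5*(-4))*3481 = (25 + 20)*3481 = 45*3481 = 156645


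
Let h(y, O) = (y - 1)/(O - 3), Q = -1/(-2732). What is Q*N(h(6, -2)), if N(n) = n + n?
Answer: -1/1366 ≈ -0.00073206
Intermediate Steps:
Q = 1/2732 (Q = -1*(-1/2732) = 1/2732 ≈ 0.00036603)
h(y, O) = (-1 + y)/(-3 + O)
N(n) = 2*n
Q*N(h(6, -2)) = (2*((-1 + 6)/(-3 - 2)))/2732 = (2*(5/(-5)))/2732 = (2*(-⅕*5))/2732 = (2*(-1))/2732 = (1/2732)*(-2) = -1/1366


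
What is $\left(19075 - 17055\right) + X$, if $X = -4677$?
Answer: $-2657$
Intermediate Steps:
$\left(19075 - 17055\right) + X = \left(19075 - 17055\right) - 4677 = 2020 - 4677 = -2657$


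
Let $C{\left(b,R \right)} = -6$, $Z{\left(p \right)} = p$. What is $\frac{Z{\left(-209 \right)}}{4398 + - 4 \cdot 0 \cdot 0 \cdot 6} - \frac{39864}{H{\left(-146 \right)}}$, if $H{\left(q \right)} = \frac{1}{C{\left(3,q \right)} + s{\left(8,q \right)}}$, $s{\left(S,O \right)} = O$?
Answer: $\frac{26648924335}{4398} \approx 6.0593 \cdot 10^{6}$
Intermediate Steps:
$H{\left(q \right)} = \frac{1}{-6 + q}$
$\frac{Z{\left(-209 \right)}}{4398 + - 4 \cdot 0 \cdot 0 \cdot 6} - \frac{39864}{H{\left(-146 \right)}} = - \frac{209}{4398 + - 4 \cdot 0 \cdot 0 \cdot 6} - \frac{39864}{\frac{1}{-6 - 146}} = - \frac{209}{4398 + \left(-4\right) 0 \cdot 6} - \frac{39864}{\frac{1}{-152}} = - \frac{209}{4398 + 0 \cdot 6} - \frac{39864}{- \frac{1}{152}} = - \frac{209}{4398 + 0} - -6059328 = - \frac{209}{4398} + 6059328 = \frac{26648924335}{4398}$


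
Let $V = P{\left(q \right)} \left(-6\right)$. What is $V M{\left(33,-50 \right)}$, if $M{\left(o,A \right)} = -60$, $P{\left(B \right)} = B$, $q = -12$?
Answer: $-4320$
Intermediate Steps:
$V = 72$ ($V = \left(-12\right) \left(-6\right) = 72$)
$V M{\left(33,-50 \right)} = 72 \left(-60\right) = -4320$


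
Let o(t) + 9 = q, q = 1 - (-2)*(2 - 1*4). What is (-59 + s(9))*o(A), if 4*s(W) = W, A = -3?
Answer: 681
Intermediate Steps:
s(W) = W/4
q = -3 (q = 1 - (-2)*(2 - 4) = 1 - (-2)*(-2) = 1 - 1*4 = 1 - 4 = -3)
o(t) = -12 (o(t) = -9 - 3 = -12)
(-59 + s(9))*o(A) = (-59 + (¼)*9)*(-12) = (-59 + 9/4)*(-12) = -227/4*(-12) = 681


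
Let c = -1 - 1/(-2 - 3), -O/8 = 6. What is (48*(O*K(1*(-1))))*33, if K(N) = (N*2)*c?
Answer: -608256/5 ≈ -1.2165e+5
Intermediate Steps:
O = -48 (O = -8*6 = -48)
c = -4/5 (c = -1 - 1/(-5) = -1 - 1*(-1/5) = -1 + 1/5 = -4/5 ≈ -0.80000)
K(N) = -8*N/5 (K(N) = (N*2)*(-4/5) = (2*N)*(-4/5) = -8*N/5)
(48*(O*K(1*(-1))))*33 = (48*(-(-384)*1*(-1)/5))*33 = (48*(-(-384)*(-1)/5))*33 = (48*(-48*8/5))*33 = (48*(-384/5))*33 = -18432/5*33 = -608256/5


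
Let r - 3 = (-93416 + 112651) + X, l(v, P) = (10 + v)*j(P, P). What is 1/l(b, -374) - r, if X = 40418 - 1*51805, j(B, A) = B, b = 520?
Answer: -1556225221/198220 ≈ -7851.0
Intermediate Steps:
l(v, P) = P*(10 + v) (l(v, P) = (10 + v)*P = P*(10 + v))
X = -11387 (X = 40418 - 51805 = -11387)
r = 7851 (r = 3 + ((-93416 + 112651) - 11387) = 3 + (19235 - 11387) = 3 + 7848 = 7851)
1/l(b, -374) - r = 1/(-374*(10 + 520)) - 1*7851 = 1/(-374*530) - 7851 = 1/(-198220) - 7851 = -1/198220 - 7851 = -1556225221/198220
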